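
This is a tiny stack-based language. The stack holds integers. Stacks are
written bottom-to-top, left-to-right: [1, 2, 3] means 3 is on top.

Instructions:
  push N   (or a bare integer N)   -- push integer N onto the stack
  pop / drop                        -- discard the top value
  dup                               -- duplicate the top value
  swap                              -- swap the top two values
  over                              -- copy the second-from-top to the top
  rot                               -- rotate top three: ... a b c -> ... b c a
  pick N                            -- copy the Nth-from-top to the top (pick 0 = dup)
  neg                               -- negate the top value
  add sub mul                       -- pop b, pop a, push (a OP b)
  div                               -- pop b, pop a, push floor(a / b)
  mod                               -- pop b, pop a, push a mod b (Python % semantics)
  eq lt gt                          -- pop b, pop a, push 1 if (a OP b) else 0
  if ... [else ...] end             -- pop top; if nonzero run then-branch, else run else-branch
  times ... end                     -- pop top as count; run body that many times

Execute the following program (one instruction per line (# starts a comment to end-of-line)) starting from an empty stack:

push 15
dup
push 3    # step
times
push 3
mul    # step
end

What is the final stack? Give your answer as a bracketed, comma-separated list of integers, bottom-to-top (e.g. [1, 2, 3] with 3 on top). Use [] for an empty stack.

After 'push 15': [15]
After 'dup': [15, 15]
After 'push 3': [15, 15, 3]
After 'times': [15, 15]
After 'push 3': [15, 15, 3]
After 'mul': [15, 45]
After 'push 3': [15, 45, 3]
After 'mul': [15, 135]
After 'push 3': [15, 135, 3]
After 'mul': [15, 405]

Answer: [15, 405]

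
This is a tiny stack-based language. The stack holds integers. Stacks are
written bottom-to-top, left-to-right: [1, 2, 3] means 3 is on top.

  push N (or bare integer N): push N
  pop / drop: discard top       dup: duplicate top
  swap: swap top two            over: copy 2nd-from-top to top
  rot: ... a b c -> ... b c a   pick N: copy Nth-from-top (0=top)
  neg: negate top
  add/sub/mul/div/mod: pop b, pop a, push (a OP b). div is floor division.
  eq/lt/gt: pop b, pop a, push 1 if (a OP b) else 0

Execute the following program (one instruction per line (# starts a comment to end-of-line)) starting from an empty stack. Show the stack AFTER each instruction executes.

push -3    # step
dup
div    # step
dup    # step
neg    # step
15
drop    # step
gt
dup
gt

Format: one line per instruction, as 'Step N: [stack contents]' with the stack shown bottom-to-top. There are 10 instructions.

Step 1: [-3]
Step 2: [-3, -3]
Step 3: [1]
Step 4: [1, 1]
Step 5: [1, -1]
Step 6: [1, -1, 15]
Step 7: [1, -1]
Step 8: [1]
Step 9: [1, 1]
Step 10: [0]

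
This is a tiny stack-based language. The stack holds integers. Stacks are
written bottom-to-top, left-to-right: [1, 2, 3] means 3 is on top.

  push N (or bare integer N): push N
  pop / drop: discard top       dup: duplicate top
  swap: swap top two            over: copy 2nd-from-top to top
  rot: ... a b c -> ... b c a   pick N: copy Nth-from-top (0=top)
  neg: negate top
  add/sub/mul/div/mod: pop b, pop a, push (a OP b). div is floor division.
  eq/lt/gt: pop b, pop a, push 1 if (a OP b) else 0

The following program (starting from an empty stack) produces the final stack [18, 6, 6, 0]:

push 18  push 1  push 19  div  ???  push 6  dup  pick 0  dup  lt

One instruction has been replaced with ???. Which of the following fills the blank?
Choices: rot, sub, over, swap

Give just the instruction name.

Stack before ???: [18, 0]
Stack after ???:  [18]
Checking each choice:
  rot: stack underflow (need 3, have 2)
  sub: MATCH
  over: produces [18, 0, 18, 6, 6, 0]
  swap: produces [0, 18, 6, 6, 0]


Answer: sub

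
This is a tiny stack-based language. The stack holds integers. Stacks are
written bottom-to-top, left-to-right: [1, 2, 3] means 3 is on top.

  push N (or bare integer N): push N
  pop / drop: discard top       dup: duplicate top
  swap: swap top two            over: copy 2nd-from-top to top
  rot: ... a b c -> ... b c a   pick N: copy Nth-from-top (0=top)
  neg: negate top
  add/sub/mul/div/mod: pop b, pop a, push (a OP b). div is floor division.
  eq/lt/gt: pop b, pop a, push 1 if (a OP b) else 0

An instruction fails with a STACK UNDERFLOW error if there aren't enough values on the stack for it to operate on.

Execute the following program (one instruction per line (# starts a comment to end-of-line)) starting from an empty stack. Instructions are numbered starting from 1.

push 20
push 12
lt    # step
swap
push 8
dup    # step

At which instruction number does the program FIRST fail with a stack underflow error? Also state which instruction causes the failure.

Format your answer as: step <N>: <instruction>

Answer: step 4: swap

Derivation:
Step 1 ('push 20'): stack = [20], depth = 1
Step 2 ('push 12'): stack = [20, 12], depth = 2
Step 3 ('lt'): stack = [0], depth = 1
Step 4 ('swap'): needs 2 value(s) but depth is 1 — STACK UNDERFLOW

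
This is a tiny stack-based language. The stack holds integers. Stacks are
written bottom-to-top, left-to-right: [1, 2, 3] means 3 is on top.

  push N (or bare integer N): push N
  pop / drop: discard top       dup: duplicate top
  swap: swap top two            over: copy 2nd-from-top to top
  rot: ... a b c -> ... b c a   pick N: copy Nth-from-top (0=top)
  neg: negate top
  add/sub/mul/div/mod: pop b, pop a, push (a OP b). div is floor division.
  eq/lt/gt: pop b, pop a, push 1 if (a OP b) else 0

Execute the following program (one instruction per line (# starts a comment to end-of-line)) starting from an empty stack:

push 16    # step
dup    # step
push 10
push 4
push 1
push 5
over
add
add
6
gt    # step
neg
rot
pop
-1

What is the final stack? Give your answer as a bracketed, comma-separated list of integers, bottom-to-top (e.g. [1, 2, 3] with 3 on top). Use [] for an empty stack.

After 'push 16': [16]
After 'dup': [16, 16]
After 'push 10': [16, 16, 10]
After 'push 4': [16, 16, 10, 4]
After 'push 1': [16, 16, 10, 4, 1]
After 'push 5': [16, 16, 10, 4, 1, 5]
After 'over': [16, 16, 10, 4, 1, 5, 1]
After 'add': [16, 16, 10, 4, 1, 6]
After 'add': [16, 16, 10, 4, 7]
After 'push 6': [16, 16, 10, 4, 7, 6]
After 'gt': [16, 16, 10, 4, 1]
After 'neg': [16, 16, 10, 4, -1]
After 'rot': [16, 16, 4, -1, 10]
After 'pop': [16, 16, 4, -1]
After 'push -1': [16, 16, 4, -1, -1]

Answer: [16, 16, 4, -1, -1]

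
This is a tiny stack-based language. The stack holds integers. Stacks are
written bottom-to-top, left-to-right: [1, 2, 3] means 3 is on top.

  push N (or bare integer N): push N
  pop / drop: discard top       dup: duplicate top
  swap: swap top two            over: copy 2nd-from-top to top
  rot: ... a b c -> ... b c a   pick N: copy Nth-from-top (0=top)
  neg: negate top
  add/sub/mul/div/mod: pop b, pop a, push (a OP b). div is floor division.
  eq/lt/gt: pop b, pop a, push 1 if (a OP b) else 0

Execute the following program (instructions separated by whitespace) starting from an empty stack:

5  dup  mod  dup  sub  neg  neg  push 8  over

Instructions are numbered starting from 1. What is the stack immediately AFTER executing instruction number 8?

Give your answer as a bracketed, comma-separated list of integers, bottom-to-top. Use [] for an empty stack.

Step 1 ('5'): [5]
Step 2 ('dup'): [5, 5]
Step 3 ('mod'): [0]
Step 4 ('dup'): [0, 0]
Step 5 ('sub'): [0]
Step 6 ('neg'): [0]
Step 7 ('neg'): [0]
Step 8 ('push 8'): [0, 8]

Answer: [0, 8]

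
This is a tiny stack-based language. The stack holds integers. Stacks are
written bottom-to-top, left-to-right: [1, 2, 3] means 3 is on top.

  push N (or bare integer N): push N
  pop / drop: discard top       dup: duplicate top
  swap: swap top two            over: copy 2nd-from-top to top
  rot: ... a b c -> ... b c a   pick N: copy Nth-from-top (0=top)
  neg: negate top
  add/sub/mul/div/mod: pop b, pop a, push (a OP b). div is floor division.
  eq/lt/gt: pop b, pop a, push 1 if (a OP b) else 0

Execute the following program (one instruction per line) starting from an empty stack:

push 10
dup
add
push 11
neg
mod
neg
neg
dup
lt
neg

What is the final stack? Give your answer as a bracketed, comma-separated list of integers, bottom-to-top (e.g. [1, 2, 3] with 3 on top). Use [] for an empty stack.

Answer: [0]

Derivation:
After 'push 10': [10]
After 'dup': [10, 10]
After 'add': [20]
After 'push 11': [20, 11]
After 'neg': [20, -11]
After 'mod': [-2]
After 'neg': [2]
After 'neg': [-2]
After 'dup': [-2, -2]
After 'lt': [0]
After 'neg': [0]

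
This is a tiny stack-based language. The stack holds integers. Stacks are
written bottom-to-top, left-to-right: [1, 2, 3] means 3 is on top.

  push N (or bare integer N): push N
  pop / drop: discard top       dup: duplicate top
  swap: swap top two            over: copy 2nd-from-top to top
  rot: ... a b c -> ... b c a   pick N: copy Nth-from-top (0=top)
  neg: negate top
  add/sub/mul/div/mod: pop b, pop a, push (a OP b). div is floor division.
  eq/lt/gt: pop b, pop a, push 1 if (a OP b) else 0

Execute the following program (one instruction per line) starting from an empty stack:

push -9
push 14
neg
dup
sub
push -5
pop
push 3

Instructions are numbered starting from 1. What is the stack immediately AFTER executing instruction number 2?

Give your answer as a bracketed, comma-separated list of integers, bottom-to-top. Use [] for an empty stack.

Step 1 ('push -9'): [-9]
Step 2 ('push 14'): [-9, 14]

Answer: [-9, 14]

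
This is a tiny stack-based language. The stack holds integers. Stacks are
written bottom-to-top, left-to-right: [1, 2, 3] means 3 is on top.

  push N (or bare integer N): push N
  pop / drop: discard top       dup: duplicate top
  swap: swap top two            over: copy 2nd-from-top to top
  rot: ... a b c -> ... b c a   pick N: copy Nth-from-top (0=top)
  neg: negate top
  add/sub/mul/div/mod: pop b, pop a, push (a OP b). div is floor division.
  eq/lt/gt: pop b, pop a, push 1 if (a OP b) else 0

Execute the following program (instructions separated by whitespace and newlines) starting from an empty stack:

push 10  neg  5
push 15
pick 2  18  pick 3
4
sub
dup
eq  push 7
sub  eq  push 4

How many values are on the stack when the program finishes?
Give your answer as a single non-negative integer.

Answer: 6

Derivation:
After 'push 10': stack = [10] (depth 1)
After 'neg': stack = [-10] (depth 1)
After 'push 5': stack = [-10, 5] (depth 2)
After 'push 15': stack = [-10, 5, 15] (depth 3)
After 'pick 2': stack = [-10, 5, 15, -10] (depth 4)
After 'push 18': stack = [-10, 5, 15, -10, 18] (depth 5)
After 'pick 3': stack = [-10, 5, 15, -10, 18, 5] (depth 6)
After 'push 4': stack = [-10, 5, 15, -10, 18, 5, 4] (depth 7)
After 'sub': stack = [-10, 5, 15, -10, 18, 1] (depth 6)
After 'dup': stack = [-10, 5, 15, -10, 18, 1, 1] (depth 7)
After 'eq': stack = [-10, 5, 15, -10, 18, 1] (depth 6)
After 'push 7': stack = [-10, 5, 15, -10, 18, 1, 7] (depth 7)
After 'sub': stack = [-10, 5, 15, -10, 18, -6] (depth 6)
After 'eq': stack = [-10, 5, 15, -10, 0] (depth 5)
After 'push 4': stack = [-10, 5, 15, -10, 0, 4] (depth 6)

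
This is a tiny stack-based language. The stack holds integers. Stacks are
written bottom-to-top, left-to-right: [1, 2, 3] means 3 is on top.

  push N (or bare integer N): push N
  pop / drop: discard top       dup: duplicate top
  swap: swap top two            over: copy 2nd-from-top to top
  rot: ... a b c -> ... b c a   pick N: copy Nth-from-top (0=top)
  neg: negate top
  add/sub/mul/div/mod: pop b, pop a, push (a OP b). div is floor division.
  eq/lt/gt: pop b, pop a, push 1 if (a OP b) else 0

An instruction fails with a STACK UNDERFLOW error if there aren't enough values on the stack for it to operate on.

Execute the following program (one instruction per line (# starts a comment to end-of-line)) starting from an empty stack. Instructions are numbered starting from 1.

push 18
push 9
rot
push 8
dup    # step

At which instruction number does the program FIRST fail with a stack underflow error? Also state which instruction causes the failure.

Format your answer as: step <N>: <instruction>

Step 1 ('push 18'): stack = [18], depth = 1
Step 2 ('push 9'): stack = [18, 9], depth = 2
Step 3 ('rot'): needs 3 value(s) but depth is 2 — STACK UNDERFLOW

Answer: step 3: rot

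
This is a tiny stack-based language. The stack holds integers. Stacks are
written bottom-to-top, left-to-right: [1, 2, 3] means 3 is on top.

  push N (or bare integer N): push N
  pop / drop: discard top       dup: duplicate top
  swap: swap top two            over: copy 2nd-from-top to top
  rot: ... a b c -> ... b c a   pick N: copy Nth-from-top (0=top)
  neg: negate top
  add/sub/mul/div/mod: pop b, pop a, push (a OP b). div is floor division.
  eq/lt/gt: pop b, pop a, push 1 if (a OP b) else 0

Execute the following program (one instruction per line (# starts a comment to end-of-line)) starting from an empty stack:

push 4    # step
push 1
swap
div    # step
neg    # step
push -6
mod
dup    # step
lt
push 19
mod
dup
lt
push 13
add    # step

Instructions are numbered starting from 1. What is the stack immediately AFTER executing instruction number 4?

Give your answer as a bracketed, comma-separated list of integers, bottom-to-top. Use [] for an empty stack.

Answer: [0]

Derivation:
Step 1 ('push 4'): [4]
Step 2 ('push 1'): [4, 1]
Step 3 ('swap'): [1, 4]
Step 4 ('div'): [0]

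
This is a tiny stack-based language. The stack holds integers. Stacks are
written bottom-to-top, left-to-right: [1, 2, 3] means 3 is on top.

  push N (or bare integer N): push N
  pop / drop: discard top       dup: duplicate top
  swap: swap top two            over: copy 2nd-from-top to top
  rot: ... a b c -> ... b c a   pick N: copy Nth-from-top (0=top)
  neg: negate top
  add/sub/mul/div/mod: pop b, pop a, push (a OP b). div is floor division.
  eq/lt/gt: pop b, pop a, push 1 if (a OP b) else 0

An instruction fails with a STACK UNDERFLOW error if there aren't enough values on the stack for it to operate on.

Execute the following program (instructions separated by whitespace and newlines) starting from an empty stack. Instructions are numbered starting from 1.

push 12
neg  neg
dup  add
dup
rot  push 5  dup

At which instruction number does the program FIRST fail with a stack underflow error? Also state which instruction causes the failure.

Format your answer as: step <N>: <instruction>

Step 1 ('push 12'): stack = [12], depth = 1
Step 2 ('neg'): stack = [-12], depth = 1
Step 3 ('neg'): stack = [12], depth = 1
Step 4 ('dup'): stack = [12, 12], depth = 2
Step 5 ('add'): stack = [24], depth = 1
Step 6 ('dup'): stack = [24, 24], depth = 2
Step 7 ('rot'): needs 3 value(s) but depth is 2 — STACK UNDERFLOW

Answer: step 7: rot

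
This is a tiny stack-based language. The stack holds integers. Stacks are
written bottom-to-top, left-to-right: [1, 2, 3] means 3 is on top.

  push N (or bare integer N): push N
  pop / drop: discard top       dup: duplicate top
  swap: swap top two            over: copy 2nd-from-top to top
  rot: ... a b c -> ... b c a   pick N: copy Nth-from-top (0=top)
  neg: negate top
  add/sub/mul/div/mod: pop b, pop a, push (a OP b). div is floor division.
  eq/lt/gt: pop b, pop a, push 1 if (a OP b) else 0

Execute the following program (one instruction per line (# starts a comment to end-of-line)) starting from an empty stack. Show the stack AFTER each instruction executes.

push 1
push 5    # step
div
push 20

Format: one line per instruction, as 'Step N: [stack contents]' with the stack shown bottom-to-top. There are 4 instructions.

Step 1: [1]
Step 2: [1, 5]
Step 3: [0]
Step 4: [0, 20]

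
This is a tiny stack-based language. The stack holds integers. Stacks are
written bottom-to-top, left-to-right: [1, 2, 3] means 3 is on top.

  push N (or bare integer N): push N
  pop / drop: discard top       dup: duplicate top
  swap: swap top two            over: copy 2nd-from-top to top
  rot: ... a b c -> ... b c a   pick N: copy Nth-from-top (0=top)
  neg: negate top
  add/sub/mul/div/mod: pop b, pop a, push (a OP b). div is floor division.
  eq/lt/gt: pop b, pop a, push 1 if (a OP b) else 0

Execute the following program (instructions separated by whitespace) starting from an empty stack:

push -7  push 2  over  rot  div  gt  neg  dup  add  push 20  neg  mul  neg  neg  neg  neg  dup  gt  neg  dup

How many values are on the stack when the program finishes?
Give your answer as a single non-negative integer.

After 'push -7': stack = [-7] (depth 1)
After 'push 2': stack = [-7, 2] (depth 2)
After 'over': stack = [-7, 2, -7] (depth 3)
After 'rot': stack = [2, -7, -7] (depth 3)
After 'div': stack = [2, 1] (depth 2)
After 'gt': stack = [1] (depth 1)
After 'neg': stack = [-1] (depth 1)
After 'dup': stack = [-1, -1] (depth 2)
After 'add': stack = [-2] (depth 1)
After 'push 20': stack = [-2, 20] (depth 2)
After 'neg': stack = [-2, -20] (depth 2)
After 'mul': stack = [40] (depth 1)
After 'neg': stack = [-40] (depth 1)
After 'neg': stack = [40] (depth 1)
After 'neg': stack = [-40] (depth 1)
After 'neg': stack = [40] (depth 1)
After 'dup': stack = [40, 40] (depth 2)
After 'gt': stack = [0] (depth 1)
After 'neg': stack = [0] (depth 1)
After 'dup': stack = [0, 0] (depth 2)

Answer: 2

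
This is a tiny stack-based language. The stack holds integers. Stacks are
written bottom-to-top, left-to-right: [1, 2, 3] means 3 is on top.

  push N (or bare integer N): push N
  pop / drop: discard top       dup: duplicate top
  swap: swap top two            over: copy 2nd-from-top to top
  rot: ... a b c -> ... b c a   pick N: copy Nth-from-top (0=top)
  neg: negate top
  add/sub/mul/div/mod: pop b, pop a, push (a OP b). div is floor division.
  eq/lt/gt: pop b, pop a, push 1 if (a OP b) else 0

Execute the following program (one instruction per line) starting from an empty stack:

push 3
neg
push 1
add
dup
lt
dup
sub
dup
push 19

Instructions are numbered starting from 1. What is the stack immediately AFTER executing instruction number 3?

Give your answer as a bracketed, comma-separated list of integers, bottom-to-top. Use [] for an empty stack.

Step 1 ('push 3'): [3]
Step 2 ('neg'): [-3]
Step 3 ('push 1'): [-3, 1]

Answer: [-3, 1]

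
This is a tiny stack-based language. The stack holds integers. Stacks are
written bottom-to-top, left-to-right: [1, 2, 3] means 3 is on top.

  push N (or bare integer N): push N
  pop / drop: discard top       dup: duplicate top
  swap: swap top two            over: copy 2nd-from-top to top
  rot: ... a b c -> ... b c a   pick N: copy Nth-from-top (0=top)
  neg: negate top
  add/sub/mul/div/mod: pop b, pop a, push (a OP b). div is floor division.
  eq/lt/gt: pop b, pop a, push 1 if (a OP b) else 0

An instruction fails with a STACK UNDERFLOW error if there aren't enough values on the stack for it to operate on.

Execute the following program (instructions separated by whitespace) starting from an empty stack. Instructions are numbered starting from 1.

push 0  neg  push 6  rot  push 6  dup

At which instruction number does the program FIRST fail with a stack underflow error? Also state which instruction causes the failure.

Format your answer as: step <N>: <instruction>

Step 1 ('push 0'): stack = [0], depth = 1
Step 2 ('neg'): stack = [0], depth = 1
Step 3 ('push 6'): stack = [0, 6], depth = 2
Step 4 ('rot'): needs 3 value(s) but depth is 2 — STACK UNDERFLOW

Answer: step 4: rot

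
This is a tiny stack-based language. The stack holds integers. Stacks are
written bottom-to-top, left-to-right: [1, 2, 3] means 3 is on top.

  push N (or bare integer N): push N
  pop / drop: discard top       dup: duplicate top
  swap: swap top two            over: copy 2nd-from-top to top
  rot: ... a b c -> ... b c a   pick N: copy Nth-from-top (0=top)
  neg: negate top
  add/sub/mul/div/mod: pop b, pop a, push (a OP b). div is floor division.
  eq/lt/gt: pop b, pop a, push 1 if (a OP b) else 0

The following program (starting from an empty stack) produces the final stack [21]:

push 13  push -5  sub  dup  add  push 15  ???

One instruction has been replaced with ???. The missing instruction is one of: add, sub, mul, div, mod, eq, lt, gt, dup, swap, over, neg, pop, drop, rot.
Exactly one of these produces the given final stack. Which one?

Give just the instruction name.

Stack before ???: [36, 15]
Stack after ???:  [21]
The instruction that transforms [36, 15] -> [21] is: sub

Answer: sub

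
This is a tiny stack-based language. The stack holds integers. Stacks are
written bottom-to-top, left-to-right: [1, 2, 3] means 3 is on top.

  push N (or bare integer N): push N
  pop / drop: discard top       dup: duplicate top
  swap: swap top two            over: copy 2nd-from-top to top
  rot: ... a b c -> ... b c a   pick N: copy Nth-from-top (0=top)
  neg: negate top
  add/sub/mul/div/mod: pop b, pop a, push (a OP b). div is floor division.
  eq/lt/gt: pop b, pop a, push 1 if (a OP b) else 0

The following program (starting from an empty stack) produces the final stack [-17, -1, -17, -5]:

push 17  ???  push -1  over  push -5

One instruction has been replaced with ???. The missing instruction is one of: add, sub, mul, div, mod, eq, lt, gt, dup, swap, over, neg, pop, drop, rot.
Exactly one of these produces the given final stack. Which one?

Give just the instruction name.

Stack before ???: [17]
Stack after ???:  [-17]
The instruction that transforms [17] -> [-17] is: neg

Answer: neg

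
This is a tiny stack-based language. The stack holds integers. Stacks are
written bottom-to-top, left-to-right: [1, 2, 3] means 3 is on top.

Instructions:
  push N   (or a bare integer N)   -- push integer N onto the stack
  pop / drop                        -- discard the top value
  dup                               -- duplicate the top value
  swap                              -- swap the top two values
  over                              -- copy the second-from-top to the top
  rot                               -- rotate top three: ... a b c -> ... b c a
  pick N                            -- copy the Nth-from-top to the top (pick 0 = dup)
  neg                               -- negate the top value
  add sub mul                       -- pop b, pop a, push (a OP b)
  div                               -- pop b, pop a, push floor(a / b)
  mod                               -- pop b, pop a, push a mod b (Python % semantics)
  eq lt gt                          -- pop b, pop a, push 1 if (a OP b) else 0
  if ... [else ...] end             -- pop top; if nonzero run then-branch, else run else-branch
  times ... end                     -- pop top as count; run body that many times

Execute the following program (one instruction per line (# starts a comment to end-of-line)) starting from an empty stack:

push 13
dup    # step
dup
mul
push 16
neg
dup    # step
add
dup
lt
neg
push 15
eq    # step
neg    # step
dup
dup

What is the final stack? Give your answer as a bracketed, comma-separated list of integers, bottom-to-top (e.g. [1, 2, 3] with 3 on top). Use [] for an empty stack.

After 'push 13': [13]
After 'dup': [13, 13]
After 'dup': [13, 13, 13]
After 'mul': [13, 169]
After 'push 16': [13, 169, 16]
After 'neg': [13, 169, -16]
After 'dup': [13, 169, -16, -16]
After 'add': [13, 169, -32]
After 'dup': [13, 169, -32, -32]
After 'lt': [13, 169, 0]
After 'neg': [13, 169, 0]
After 'push 15': [13, 169, 0, 15]
After 'eq': [13, 169, 0]
After 'neg': [13, 169, 0]
After 'dup': [13, 169, 0, 0]
After 'dup': [13, 169, 0, 0, 0]

Answer: [13, 169, 0, 0, 0]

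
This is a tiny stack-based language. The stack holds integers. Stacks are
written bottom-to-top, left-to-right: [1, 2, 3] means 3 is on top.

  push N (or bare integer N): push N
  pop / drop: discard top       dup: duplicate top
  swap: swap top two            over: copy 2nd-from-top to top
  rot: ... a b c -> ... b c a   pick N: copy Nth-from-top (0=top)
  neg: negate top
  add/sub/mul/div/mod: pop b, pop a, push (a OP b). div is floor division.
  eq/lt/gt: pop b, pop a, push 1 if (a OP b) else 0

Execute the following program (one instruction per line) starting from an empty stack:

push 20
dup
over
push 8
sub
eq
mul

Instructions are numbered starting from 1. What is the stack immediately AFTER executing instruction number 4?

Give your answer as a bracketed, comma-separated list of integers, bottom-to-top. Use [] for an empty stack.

Answer: [20, 20, 20, 8]

Derivation:
Step 1 ('push 20'): [20]
Step 2 ('dup'): [20, 20]
Step 3 ('over'): [20, 20, 20]
Step 4 ('push 8'): [20, 20, 20, 8]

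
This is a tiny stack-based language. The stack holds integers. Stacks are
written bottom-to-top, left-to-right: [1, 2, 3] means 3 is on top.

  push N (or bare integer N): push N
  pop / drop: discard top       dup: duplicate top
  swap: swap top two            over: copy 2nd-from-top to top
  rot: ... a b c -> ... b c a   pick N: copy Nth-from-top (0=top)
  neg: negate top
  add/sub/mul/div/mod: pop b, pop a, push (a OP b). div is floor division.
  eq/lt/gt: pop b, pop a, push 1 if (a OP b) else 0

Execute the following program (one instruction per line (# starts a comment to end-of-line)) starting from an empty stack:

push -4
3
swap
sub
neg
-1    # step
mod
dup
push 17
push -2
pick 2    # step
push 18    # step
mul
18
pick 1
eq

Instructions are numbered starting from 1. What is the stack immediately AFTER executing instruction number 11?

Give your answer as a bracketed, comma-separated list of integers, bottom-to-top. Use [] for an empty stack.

Answer: [0, 0, 17, -2, 0]

Derivation:
Step 1 ('push -4'): [-4]
Step 2 ('3'): [-4, 3]
Step 3 ('swap'): [3, -4]
Step 4 ('sub'): [7]
Step 5 ('neg'): [-7]
Step 6 ('-1'): [-7, -1]
Step 7 ('mod'): [0]
Step 8 ('dup'): [0, 0]
Step 9 ('push 17'): [0, 0, 17]
Step 10 ('push -2'): [0, 0, 17, -2]
Step 11 ('pick 2'): [0, 0, 17, -2, 0]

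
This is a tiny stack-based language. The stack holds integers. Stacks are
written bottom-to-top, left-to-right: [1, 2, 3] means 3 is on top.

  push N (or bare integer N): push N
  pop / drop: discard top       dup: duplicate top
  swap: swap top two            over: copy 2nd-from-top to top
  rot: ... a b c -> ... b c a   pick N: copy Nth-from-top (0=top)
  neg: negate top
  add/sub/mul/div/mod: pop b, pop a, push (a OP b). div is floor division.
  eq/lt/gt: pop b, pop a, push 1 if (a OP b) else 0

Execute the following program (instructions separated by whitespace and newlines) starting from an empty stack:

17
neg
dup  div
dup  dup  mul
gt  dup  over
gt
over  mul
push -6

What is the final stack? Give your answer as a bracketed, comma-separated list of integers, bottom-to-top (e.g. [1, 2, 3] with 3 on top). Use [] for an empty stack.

After 'push 17': [17]
After 'neg': [-17]
After 'dup': [-17, -17]
After 'div': [1]
After 'dup': [1, 1]
After 'dup': [1, 1, 1]
After 'mul': [1, 1]
After 'gt': [0]
After 'dup': [0, 0]
After 'over': [0, 0, 0]
After 'gt': [0, 0]
After 'over': [0, 0, 0]
After 'mul': [0, 0]
After 'push -6': [0, 0, -6]

Answer: [0, 0, -6]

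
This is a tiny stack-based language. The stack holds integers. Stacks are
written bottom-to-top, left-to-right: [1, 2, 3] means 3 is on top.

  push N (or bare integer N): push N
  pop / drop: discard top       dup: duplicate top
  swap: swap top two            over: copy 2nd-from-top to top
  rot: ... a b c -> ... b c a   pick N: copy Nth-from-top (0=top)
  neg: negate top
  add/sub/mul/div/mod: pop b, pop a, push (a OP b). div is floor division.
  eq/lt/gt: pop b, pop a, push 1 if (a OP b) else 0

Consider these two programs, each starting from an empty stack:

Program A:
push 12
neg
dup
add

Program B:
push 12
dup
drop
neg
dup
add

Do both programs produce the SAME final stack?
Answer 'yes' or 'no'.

Answer: yes

Derivation:
Program A trace:
  After 'push 12': [12]
  After 'neg': [-12]
  After 'dup': [-12, -12]
  After 'add': [-24]
Program A final stack: [-24]

Program B trace:
  After 'push 12': [12]
  After 'dup': [12, 12]
  After 'drop': [12]
  After 'neg': [-12]
  After 'dup': [-12, -12]
  After 'add': [-24]
Program B final stack: [-24]
Same: yes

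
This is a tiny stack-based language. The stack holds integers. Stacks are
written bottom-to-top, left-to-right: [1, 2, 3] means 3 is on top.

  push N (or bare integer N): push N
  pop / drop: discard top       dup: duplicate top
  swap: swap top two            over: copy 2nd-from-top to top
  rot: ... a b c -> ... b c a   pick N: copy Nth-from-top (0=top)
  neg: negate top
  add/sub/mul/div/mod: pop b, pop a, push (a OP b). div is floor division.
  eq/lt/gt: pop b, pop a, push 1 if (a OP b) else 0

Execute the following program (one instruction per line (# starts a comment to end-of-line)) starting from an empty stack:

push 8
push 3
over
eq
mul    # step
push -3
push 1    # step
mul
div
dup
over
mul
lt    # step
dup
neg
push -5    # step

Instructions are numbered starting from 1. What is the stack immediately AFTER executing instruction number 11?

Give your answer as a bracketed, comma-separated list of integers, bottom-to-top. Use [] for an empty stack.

Answer: [0, 0, 0]

Derivation:
Step 1 ('push 8'): [8]
Step 2 ('push 3'): [8, 3]
Step 3 ('over'): [8, 3, 8]
Step 4 ('eq'): [8, 0]
Step 5 ('mul'): [0]
Step 6 ('push -3'): [0, -3]
Step 7 ('push 1'): [0, -3, 1]
Step 8 ('mul'): [0, -3]
Step 9 ('div'): [0]
Step 10 ('dup'): [0, 0]
Step 11 ('over'): [0, 0, 0]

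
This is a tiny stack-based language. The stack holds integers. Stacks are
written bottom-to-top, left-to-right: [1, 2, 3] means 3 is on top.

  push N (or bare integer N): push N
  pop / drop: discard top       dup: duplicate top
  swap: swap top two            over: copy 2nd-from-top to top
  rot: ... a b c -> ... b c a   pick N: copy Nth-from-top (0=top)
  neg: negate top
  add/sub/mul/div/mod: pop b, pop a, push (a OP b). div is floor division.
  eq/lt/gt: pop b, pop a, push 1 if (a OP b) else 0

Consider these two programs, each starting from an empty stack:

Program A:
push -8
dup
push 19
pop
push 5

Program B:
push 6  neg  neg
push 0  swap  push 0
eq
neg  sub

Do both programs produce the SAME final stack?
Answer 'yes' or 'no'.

Answer: no

Derivation:
Program A trace:
  After 'push -8': [-8]
  After 'dup': [-8, -8]
  After 'push 19': [-8, -8, 19]
  After 'pop': [-8, -8]
  After 'push 5': [-8, -8, 5]
Program A final stack: [-8, -8, 5]

Program B trace:
  After 'push 6': [6]
  After 'neg': [-6]
  After 'neg': [6]
  After 'push 0': [6, 0]
  After 'swap': [0, 6]
  After 'push 0': [0, 6, 0]
  After 'eq': [0, 0]
  After 'neg': [0, 0]
  After 'sub': [0]
Program B final stack: [0]
Same: no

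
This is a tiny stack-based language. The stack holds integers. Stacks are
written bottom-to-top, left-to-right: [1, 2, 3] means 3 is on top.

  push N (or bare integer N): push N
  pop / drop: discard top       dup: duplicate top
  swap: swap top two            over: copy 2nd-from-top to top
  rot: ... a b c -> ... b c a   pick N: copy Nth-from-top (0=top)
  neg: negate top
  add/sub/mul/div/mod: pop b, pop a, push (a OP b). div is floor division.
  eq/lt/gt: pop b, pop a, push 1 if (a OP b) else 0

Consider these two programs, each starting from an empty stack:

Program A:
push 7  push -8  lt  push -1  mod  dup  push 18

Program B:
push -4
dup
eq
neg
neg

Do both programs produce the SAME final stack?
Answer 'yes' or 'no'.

Answer: no

Derivation:
Program A trace:
  After 'push 7': [7]
  After 'push -8': [7, -8]
  After 'lt': [0]
  After 'push -1': [0, -1]
  After 'mod': [0]
  After 'dup': [0, 0]
  After 'push 18': [0, 0, 18]
Program A final stack: [0, 0, 18]

Program B trace:
  After 'push -4': [-4]
  After 'dup': [-4, -4]
  After 'eq': [1]
  After 'neg': [-1]
  After 'neg': [1]
Program B final stack: [1]
Same: no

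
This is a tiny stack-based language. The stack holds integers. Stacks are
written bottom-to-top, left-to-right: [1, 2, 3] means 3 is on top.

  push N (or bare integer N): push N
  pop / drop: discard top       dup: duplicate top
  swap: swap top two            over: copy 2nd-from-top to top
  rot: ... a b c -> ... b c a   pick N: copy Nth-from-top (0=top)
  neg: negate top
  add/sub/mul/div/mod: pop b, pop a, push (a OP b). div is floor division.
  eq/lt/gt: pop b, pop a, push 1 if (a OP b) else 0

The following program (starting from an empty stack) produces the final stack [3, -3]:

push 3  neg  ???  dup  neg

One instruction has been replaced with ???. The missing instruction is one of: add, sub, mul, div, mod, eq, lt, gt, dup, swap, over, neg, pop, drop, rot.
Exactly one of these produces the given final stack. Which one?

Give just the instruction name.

Stack before ???: [-3]
Stack after ???:  [3]
The instruction that transforms [-3] -> [3] is: neg

Answer: neg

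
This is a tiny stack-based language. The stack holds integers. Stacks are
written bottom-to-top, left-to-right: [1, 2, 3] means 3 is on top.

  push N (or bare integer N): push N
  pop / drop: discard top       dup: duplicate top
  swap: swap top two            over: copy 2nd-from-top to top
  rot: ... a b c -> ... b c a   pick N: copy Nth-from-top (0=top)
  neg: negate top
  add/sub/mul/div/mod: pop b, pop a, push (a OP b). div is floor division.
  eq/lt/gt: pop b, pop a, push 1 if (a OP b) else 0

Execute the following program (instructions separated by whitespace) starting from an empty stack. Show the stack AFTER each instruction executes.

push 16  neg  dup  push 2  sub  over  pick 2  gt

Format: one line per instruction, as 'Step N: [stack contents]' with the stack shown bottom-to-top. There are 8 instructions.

Step 1: [16]
Step 2: [-16]
Step 3: [-16, -16]
Step 4: [-16, -16, 2]
Step 5: [-16, -18]
Step 6: [-16, -18, -16]
Step 7: [-16, -18, -16, -16]
Step 8: [-16, -18, 0]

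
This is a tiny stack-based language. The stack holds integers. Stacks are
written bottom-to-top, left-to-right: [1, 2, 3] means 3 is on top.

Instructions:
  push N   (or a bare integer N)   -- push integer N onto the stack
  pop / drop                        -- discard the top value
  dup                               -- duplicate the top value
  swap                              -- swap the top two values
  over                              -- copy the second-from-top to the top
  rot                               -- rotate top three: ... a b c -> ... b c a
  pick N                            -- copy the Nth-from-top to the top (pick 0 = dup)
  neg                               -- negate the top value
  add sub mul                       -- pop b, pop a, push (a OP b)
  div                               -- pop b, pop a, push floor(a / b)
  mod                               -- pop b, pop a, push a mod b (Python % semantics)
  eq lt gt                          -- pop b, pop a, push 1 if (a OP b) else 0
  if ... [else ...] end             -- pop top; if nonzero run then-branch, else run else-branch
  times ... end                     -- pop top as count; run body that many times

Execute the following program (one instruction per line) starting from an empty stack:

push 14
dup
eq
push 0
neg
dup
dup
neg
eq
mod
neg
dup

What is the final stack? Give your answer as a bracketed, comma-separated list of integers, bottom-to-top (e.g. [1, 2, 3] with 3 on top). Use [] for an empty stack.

After 'push 14': [14]
After 'dup': [14, 14]
After 'eq': [1]
After 'push 0': [1, 0]
After 'neg': [1, 0]
After 'dup': [1, 0, 0]
After 'dup': [1, 0, 0, 0]
After 'neg': [1, 0, 0, 0]
After 'eq': [1, 0, 1]
After 'mod': [1, 0]
After 'neg': [1, 0]
After 'dup': [1, 0, 0]

Answer: [1, 0, 0]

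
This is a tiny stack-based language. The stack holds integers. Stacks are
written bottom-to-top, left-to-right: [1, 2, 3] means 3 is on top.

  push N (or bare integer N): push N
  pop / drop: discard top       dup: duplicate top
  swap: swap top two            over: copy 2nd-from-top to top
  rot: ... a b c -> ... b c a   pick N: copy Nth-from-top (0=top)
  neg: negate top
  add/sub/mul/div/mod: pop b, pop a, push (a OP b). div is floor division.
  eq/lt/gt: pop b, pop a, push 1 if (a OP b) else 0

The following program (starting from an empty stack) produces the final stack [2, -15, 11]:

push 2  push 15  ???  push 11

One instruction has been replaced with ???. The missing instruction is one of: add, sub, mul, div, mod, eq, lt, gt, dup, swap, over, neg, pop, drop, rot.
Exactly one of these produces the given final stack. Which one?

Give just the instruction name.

Stack before ???: [2, 15]
Stack after ???:  [2, -15]
The instruction that transforms [2, 15] -> [2, -15] is: neg

Answer: neg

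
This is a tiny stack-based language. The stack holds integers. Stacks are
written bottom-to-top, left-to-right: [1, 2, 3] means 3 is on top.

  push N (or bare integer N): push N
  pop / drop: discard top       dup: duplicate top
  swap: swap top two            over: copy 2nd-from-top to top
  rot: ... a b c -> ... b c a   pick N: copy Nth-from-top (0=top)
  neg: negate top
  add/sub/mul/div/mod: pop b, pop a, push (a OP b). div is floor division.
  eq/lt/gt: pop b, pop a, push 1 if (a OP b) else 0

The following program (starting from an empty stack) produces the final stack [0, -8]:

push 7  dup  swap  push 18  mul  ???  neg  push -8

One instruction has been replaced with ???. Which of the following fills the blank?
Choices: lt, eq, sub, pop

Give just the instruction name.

Answer: eq

Derivation:
Stack before ???: [7, 126]
Stack after ???:  [0]
Checking each choice:
  lt: produces [-1, -8]
  eq: MATCH
  sub: produces [119, -8]
  pop: produces [-7, -8]


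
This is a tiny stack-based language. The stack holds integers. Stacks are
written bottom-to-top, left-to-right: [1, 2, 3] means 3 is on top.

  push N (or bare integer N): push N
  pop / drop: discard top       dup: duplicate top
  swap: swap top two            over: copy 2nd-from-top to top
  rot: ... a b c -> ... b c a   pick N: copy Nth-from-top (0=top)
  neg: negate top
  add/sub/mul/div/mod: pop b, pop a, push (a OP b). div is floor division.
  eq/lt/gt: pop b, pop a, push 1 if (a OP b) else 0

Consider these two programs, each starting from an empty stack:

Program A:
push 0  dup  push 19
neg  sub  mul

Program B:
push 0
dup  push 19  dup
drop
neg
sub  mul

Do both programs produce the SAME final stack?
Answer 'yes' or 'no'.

Answer: yes

Derivation:
Program A trace:
  After 'push 0': [0]
  After 'dup': [0, 0]
  After 'push 19': [0, 0, 19]
  After 'neg': [0, 0, -19]
  After 'sub': [0, 19]
  After 'mul': [0]
Program A final stack: [0]

Program B trace:
  After 'push 0': [0]
  After 'dup': [0, 0]
  After 'push 19': [0, 0, 19]
  After 'dup': [0, 0, 19, 19]
  After 'drop': [0, 0, 19]
  After 'neg': [0, 0, -19]
  After 'sub': [0, 19]
  After 'mul': [0]
Program B final stack: [0]
Same: yes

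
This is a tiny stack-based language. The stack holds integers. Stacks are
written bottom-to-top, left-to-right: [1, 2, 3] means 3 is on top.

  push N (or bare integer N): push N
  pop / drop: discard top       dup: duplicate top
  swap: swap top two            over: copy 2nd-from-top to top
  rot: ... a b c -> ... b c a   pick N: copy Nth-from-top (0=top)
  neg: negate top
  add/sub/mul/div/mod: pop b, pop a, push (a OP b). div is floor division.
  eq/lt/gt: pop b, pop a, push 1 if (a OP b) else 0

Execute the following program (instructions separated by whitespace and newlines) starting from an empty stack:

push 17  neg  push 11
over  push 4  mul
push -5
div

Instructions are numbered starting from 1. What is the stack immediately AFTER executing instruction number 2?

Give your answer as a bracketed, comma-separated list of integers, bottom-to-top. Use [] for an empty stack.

Answer: [-17]

Derivation:
Step 1 ('push 17'): [17]
Step 2 ('neg'): [-17]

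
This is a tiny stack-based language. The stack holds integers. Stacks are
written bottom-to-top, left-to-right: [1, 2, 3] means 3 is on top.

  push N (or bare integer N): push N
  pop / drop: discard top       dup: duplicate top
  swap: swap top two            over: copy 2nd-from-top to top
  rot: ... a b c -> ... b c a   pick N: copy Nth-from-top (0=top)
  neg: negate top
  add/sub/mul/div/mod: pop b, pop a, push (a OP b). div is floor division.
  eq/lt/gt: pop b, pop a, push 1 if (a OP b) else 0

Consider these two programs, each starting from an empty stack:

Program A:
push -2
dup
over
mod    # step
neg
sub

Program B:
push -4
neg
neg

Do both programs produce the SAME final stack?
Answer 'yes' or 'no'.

Answer: no

Derivation:
Program A trace:
  After 'push -2': [-2]
  After 'dup': [-2, -2]
  After 'over': [-2, -2, -2]
  After 'mod': [-2, 0]
  After 'neg': [-2, 0]
  After 'sub': [-2]
Program A final stack: [-2]

Program B trace:
  After 'push -4': [-4]
  After 'neg': [4]
  After 'neg': [-4]
Program B final stack: [-4]
Same: no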